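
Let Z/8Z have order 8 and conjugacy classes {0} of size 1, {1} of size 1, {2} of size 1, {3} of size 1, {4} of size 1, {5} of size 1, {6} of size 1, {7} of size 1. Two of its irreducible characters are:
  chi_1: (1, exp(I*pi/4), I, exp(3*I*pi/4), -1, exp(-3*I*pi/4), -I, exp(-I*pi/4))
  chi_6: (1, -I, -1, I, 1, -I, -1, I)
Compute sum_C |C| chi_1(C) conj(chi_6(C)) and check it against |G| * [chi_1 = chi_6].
Sum = 0; so <chi_1, chi_6> = 0 (distinct irreducibles are orthogonal).

Working: Compute term by term over conjugacy classes (|C| * chi_1(C) * conj(chi_6(C))):
  1*(1)*conj(1) + 1*(exp(I*pi/4))*conj(-I) + 1*(I)*conj(-1) + 1*(exp(3*I*pi/4))*conj(I) + 1*(-1)*conj(1) + 1*(exp(-3*I*pi/4))*conj(-I) + 1*(-I)*conj(-1) + 1*(exp(-I*pi/4))*conj(I)
  = (1) + (exp(3*I*pi/4)) + (-I) + (-exp(-3*I*pi/4)) + (-1) + (exp(-I*pi/4)) + (I) + (-exp(I*pi/4))
  = 0.
(Exp terms are combined using exp(i*s)*conj(exp(i*t)) = exp(i*(s-t)), and sums of them are collapsed using the identity that for every m > 1 the m distinct m-th roots of unity sum to 0, e.g. 1 + exp(2*I*pi/3) + exp(-2*I*pi/3) = 0.)
Dividing by |G| = 8 gives 0/8 = 0, matching the row-orthogonality relation <chi_1, chi_6> = [chi_1 = chi_6].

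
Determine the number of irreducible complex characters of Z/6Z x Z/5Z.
30

Explanation: The number of irreducible complex representations of a finite group equals its number of conjugacy classes. Z/6Z x Z/5Z is abelian of order 30, so every element is its own conjugacy class: 30 classes, so Z/6Z x Z/5Z (order 30) has exactly 30 irreducible complex representations.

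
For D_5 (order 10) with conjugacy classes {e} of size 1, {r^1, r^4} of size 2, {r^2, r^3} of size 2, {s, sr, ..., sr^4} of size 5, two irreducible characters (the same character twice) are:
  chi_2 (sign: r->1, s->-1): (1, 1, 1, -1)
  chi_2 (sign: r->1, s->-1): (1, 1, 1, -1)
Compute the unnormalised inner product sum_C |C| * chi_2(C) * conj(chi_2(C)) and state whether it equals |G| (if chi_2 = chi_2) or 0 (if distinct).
Sum = 10 = |G| = 10; so <chi_2, chi_2> = 1 (norm-1 confirms irreducibility).

Justification: Compute term by term over conjugacy classes (|C| * chi_2(C) * conj(chi_2(C))):
  1*(1)*conj(1) + 2*(1)*conj(1) + 2*(1)*conj(1) + 5*(-1)*conj(-1)
  = (1) + (2) + (2) + (5)
  = 10.
Dividing by |G| = 10 gives 10/10 = 1, matching the row-orthogonality relation <chi_2, chi_2> = [chi_2 = chi_2].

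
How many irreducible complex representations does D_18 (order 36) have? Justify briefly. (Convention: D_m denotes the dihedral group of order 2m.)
12

Proof sketch: The number of irreducible complex representations of a finite group equals its number of conjugacy classes. D_18 has 12 conjugacy classes (n/2 + 3 for n even), so D_18 (order 36) has exactly 12 irreducible complex representations.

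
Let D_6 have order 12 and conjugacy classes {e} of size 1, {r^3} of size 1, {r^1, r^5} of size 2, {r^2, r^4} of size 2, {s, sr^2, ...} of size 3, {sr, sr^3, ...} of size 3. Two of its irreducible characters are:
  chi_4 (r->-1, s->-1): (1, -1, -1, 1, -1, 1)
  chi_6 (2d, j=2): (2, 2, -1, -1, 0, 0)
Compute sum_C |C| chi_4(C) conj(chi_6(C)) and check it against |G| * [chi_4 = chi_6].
Sum = 0; so <chi_4, chi_6> = 0 (distinct irreducibles are orthogonal).

Reasoning: Compute term by term over conjugacy classes (|C| * chi_4(C) * conj(chi_6(C))):
  1*(1)*conj(2) + 1*(-1)*conj(2) + 2*(-1)*conj(-1) + 2*(1)*conj(-1) + 3*(-1)*conj(0) + 3*(1)*conj(0)
  = (2) + (-2) + (2) + (-2) + (0) + (0)
  = 0.
Dividing by |G| = 12 gives 0/12 = 0, matching the row-orthogonality relation <chi_4, chi_6> = [chi_4 = chi_6].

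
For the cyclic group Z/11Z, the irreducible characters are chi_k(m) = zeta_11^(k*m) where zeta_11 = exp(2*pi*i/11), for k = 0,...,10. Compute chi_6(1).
chi_6(1) = zeta_11^6 = exp(-10*I*pi/11)

Reasoning: chi_6(1) = zeta_11^(6*1) = zeta_11^6. Since zeta_11^11 = 1, this equals zeta_11^6 = exp(2*pi*i*6/11) = exp(-10*I*pi/11).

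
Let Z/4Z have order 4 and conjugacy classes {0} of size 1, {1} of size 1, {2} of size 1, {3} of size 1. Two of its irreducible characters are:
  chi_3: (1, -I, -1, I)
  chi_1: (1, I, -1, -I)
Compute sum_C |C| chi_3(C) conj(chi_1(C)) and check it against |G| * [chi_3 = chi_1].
Sum = 0; so <chi_3, chi_1> = 0 (distinct irreducibles are orthogonal).

Reasoning: Compute term by term over conjugacy classes (|C| * chi_3(C) * conj(chi_1(C))):
  1*(1)*conj(1) + 1*(-I)*conj(I) + 1*(-1)*conj(-1) + 1*(I)*conj(-I)
  = (1) + (-1) + (1) + (-1)
  = 0.
(Exp terms are combined using exp(i*s)*conj(exp(i*t)) = exp(i*(s-t)), and sums of them are collapsed using the identity that for every m > 1 the m distinct m-th roots of unity sum to 0, e.g. 1 + exp(2*I*pi/3) + exp(-2*I*pi/3) = 0.)
Dividing by |G| = 4 gives 0/4 = 0, matching the row-orthogonality relation <chi_3, chi_1> = [chi_3 = chi_1].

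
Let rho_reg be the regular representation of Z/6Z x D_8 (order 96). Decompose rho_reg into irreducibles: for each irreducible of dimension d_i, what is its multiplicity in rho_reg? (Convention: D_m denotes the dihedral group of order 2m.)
Each irreducible V_i of dimension d_i appears with multiplicity d_i, i.e. rho_reg = (direct sum over all irreducibles V_i) d_i V_i. The irreducible dimensions for Z/6Z x D_8 are 1, 1, 1, 1, 1, 1, 1, 1, 1, 1, 1, 1, 1, 1, 1, 1, 1, 1, 1, 1, 1, 1, 1, 1, 2, 2, 2, 2, 2, 2, 2, 2, 2, 2, 2, 2, 2, 2, 2, 2, 2, 2: 24 irreducibles of dimension 1, each with multiplicity 1; 18 irreducibles of dimension 2, each with multiplicity 2. Total dimension 24*1*1 + 18*2*2 = 96 = |G|.

Argument: General theorem: in the regular representation of a finite group G, each irreducible appears with multiplicity equal to its dimension. Check: dim(rho_reg) = sum d_i^2 = 1 + 1 + 1 + 1 + 1 + 1 + 1 + 1 + 1 + 1 + 1 + 1 + 1 + 1 + 1 + 1 + 1 + 1 + 1 + 1 + 1 + 1 + 1 + 1 + 4 + 4 + 4 + 4 + 4 + 4 + 4 + 4 + 4 + 4 + 4 + 4 + 4 + 4 + 4 + 4 + 4 + 4 = 96 = |G|.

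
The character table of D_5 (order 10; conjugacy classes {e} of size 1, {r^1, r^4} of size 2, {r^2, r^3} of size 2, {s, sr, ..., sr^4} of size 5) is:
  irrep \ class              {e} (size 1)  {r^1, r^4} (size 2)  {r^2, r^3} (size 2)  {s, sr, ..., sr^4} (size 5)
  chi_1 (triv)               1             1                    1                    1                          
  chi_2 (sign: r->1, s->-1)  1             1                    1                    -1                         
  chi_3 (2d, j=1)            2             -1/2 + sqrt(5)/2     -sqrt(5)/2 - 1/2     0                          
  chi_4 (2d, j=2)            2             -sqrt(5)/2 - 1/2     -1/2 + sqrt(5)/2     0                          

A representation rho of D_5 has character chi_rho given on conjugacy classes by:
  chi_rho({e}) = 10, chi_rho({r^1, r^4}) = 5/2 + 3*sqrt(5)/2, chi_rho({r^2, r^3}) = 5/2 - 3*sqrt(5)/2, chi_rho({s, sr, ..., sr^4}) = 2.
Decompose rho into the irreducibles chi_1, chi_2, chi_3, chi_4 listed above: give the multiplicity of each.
Multiplicities: chi_1: 3, chi_2: 1, chi_3: 3, chi_4: 0.

Justification: Use <chi_rho, chi> = (1/|G|) sum_C |C| * chi_rho(C) * conj(chi(C)) with |G| = 10 for each irreducible chi in the table:
  <chi_rho, chi_1> = (1/10)[1*(10)*conj(1) + 2*(5/2 + 3*sqrt(5)/2)*conj(1) + 2*(5/2 - 3*sqrt(5)/2)*conj(1) + 5*(2)*conj(1)]
      = (1/10)[(10) + (5 + 3*sqrt(5)) + (5 - 3*sqrt(5)) + (10)] = 30/10 = 3
  <chi_rho, chi_2> = (1/10)[1*(10)*conj(1) + 2*(5/2 + 3*sqrt(5)/2)*conj(1) + 2*(5/2 - 3*sqrt(5)/2)*conj(1) + 5*(2)*conj(-1)]
      = (1/10)[(10) + (5 + 3*sqrt(5)) + (5 - 3*sqrt(5)) + (-10)] = 10/10 = 1
  <chi_rho, chi_3> = (1/10)[1*(10)*conj(2) + 2*(5/2 + 3*sqrt(5)/2)*conj(-1/2 + sqrt(5)/2) + 2*(5/2 - 3*sqrt(5)/2)*conj(-sqrt(5)/2 - 1/2) + 5*(2)*conj(0)]
      = (1/10)[(20) + (sqrt(5) + 5) + (5 - sqrt(5)) + (0)] = 30/10 = 3
  <chi_rho, chi_4> = (1/10)[1*(10)*conj(2) + 2*(5/2 + 3*sqrt(5)/2)*conj(-sqrt(5)/2 - 1/2) + 2*(5/2 - 3*sqrt(5)/2)*conj(-1/2 + sqrt(5)/2) + 5*(2)*conj(0)]
      = (1/10)[(20) + (-10 - 4*sqrt(5)) + (-10 + 4*sqrt(5)) + (0)] = 0/10 = 0
Dimension check: dim(rho) = sum (mult * dim) = 3*1 + 1*1 + 3*2 + 0*2 = 10 = chi_rho(e) = 10.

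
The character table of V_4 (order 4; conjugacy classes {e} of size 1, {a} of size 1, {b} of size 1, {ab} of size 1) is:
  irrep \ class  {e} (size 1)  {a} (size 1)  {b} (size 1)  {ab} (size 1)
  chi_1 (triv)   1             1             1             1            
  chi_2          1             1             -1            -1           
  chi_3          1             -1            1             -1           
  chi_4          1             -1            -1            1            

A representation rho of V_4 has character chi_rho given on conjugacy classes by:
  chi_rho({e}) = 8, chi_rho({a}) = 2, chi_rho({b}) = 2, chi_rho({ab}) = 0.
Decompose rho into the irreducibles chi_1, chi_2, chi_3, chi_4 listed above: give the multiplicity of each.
Multiplicities: chi_1: 3, chi_2: 2, chi_3: 2, chi_4: 1.

Details: Use <chi_rho, chi> = (1/|G|) sum_C |C| * chi_rho(C) * conj(chi(C)) with |G| = 4 for each irreducible chi in the table:
  <chi_rho, chi_1> = (1/4)[1*(8)*conj(1) + 1*(2)*conj(1) + 1*(2)*conj(1) + 1*(0)*conj(1)]
      = (1/4)[(8) + (2) + (2) + (0)] = 12/4 = 3
  <chi_rho, chi_2> = (1/4)[1*(8)*conj(1) + 1*(2)*conj(1) + 1*(2)*conj(-1) + 1*(0)*conj(-1)]
      = (1/4)[(8) + (2) + (-2) + (0)] = 8/4 = 2
  <chi_rho, chi_3> = (1/4)[1*(8)*conj(1) + 1*(2)*conj(-1) + 1*(2)*conj(1) + 1*(0)*conj(-1)]
      = (1/4)[(8) + (-2) + (2) + (0)] = 8/4 = 2
  <chi_rho, chi_4> = (1/4)[1*(8)*conj(1) + 1*(2)*conj(-1) + 1*(2)*conj(-1) + 1*(0)*conj(1)]
      = (1/4)[(8) + (-2) + (-2) + (0)] = 4/4 = 1
Dimension check: dim(rho) = sum (mult * dim) = 3*1 + 2*1 + 2*1 + 1*1 = 8 = chi_rho(e) = 8.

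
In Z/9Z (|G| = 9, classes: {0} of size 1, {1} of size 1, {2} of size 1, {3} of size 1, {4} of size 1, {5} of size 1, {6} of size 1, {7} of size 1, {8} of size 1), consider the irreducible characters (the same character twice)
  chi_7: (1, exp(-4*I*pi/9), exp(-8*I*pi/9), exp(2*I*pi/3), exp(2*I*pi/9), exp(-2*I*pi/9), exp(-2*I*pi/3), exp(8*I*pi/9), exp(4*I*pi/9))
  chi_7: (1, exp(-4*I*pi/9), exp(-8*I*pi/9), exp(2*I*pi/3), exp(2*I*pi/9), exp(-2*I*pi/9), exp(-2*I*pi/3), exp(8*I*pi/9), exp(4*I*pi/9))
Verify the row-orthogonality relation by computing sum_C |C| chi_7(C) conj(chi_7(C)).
Sum = 9 = |G| = 9; so <chi_7, chi_7> = 1 (norm-1 confirms irreducibility).

Details: Compute term by term over conjugacy classes (|C| * chi_7(C) * conj(chi_7(C))):
  1*(1)*conj(1) + 1*(exp(-4*I*pi/9))*conj(exp(-4*I*pi/9)) + 1*(exp(-8*I*pi/9))*conj(exp(-8*I*pi/9)) + 1*(exp(2*I*pi/3))*conj(exp(2*I*pi/3)) + 1*(exp(2*I*pi/9))*conj(exp(2*I*pi/9)) + 1*(exp(-2*I*pi/9))*conj(exp(-2*I*pi/9)) + 1*(exp(-2*I*pi/3))*conj(exp(-2*I*pi/3)) + 1*(exp(8*I*pi/9))*conj(exp(8*I*pi/9)) + 1*(exp(4*I*pi/9))*conj(exp(4*I*pi/9))
  = (1) + (1) + (1) + (1) + (1) + (1) + (1) + (1) + (1)
  = 9.
(Exp terms are combined using exp(i*s)*conj(exp(i*t)) = exp(i*(s-t)), and sums of them are collapsed using the identity that for every m > 1 the m distinct m-th roots of unity sum to 0, e.g. 1 + exp(2*I*pi/3) + exp(-2*I*pi/3) = 0.)
Dividing by |G| = 9 gives 9/9 = 1, matching the row-orthogonality relation <chi_7, chi_7> = [chi_7 = chi_7].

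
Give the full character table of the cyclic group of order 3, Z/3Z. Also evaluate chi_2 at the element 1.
Character table of Z/3Z (irreps indexed chi_0,...,chi_2 with chi_k(m) = zeta_3^(k*m), zeta_3 = exp(2*pi*i/3)):
  irrep \ class  {0} (size 1)  {1} (size 1)    {2} (size 1)  
  chi_0          1             1               1             
  chi_1          1             exp(2*I*pi/3)   exp(-2*I*pi/3)
  chi_2          1             exp(-2*I*pi/3)  exp(2*I*pi/3) 

Spot check: chi_2(1) = zeta_3^(2*1) = zeta_3^2 = exp(-2*I*pi/3).

Z/3Z is abelian, so all 3 irreducible complex representations are 1-dimensional. They are given by chi_k(m) = zeta_3^(k*m) for k = 0,...,2. Row orthogonality: sum_m chi_k(m) conj(chi_l(m)) = 3 * [k = l].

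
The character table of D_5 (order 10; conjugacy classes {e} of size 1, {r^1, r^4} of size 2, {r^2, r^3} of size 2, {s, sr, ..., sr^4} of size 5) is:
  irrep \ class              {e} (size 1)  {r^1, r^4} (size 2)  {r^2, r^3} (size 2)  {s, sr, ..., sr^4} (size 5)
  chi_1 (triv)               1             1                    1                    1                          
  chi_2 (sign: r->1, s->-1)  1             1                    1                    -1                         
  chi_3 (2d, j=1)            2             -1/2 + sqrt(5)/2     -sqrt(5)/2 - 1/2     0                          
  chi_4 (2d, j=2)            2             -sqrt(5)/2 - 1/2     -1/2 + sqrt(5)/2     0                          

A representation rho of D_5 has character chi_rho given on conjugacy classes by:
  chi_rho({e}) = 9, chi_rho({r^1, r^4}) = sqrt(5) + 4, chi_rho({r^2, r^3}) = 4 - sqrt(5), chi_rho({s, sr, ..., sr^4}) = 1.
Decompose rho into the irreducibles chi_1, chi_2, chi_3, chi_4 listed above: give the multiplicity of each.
Multiplicities: chi_1: 3, chi_2: 2, chi_3: 2, chi_4: 0.

Argument: Use <chi_rho, chi> = (1/|G|) sum_C |C| * chi_rho(C) * conj(chi(C)) with |G| = 10 for each irreducible chi in the table:
  <chi_rho, chi_1> = (1/10)[1*(9)*conj(1) + 2*(sqrt(5) + 4)*conj(1) + 2*(4 - sqrt(5))*conj(1) + 5*(1)*conj(1)]
      = (1/10)[(9) + (2*sqrt(5) + 8) + (8 - 2*sqrt(5)) + (5)] = 30/10 = 3
  <chi_rho, chi_2> = (1/10)[1*(9)*conj(1) + 2*(sqrt(5) + 4)*conj(1) + 2*(4 - sqrt(5))*conj(1) + 5*(1)*conj(-1)]
      = (1/10)[(9) + (2*sqrt(5) + 8) + (8 - 2*sqrt(5)) + (-5)] = 20/10 = 2
  <chi_rho, chi_3> = (1/10)[1*(9)*conj(2) + 2*(sqrt(5) + 4)*conj(-1/2 + sqrt(5)/2) + 2*(4 - sqrt(5))*conj(-sqrt(5)/2 - 1/2) + 5*(1)*conj(0)]
      = (1/10)[(18) + (1 + 3*sqrt(5)) + (1 - 3*sqrt(5)) + (0)] = 20/10 = 2
  <chi_rho, chi_4> = (1/10)[1*(9)*conj(2) + 2*(sqrt(5) + 4)*conj(-sqrt(5)/2 - 1/2) + 2*(4 - sqrt(5))*conj(-1/2 + sqrt(5)/2) + 5*(1)*conj(0)]
      = (1/10)[(18) + (-5*sqrt(5) - 9) + (-9 + 5*sqrt(5)) + (0)] = 0/10 = 0
Dimension check: dim(rho) = sum (mult * dim) = 3*1 + 2*1 + 2*2 + 0*2 = 9 = chi_rho(e) = 9.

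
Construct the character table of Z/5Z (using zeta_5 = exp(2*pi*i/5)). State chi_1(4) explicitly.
Character table of Z/5Z (irreps indexed chi_0,...,chi_4 with chi_k(m) = zeta_5^(k*m), zeta_5 = exp(2*pi*i/5)):
  irrep \ class  {0} (size 1)  {1} (size 1)    {2} (size 1)    {3} (size 1)    {4} (size 1)  
  chi_0          1             1               1               1               1             
  chi_1          1             exp(2*I*pi/5)   exp(4*I*pi/5)   exp(-4*I*pi/5)  exp(-2*I*pi/5)
  chi_2          1             exp(4*I*pi/5)   exp(-2*I*pi/5)  exp(2*I*pi/5)   exp(-4*I*pi/5)
  chi_3          1             exp(-4*I*pi/5)  exp(2*I*pi/5)   exp(-2*I*pi/5)  exp(4*I*pi/5) 
  chi_4          1             exp(-2*I*pi/5)  exp(-4*I*pi/5)  exp(4*I*pi/5)   exp(2*I*pi/5) 

Spot check: chi_1(4) = zeta_5^(1*4) = zeta_5^4 = exp(-2*I*pi/5).

Why: Z/5Z is abelian, so all 5 irreducible complex representations are 1-dimensional. They are given by chi_k(m) = zeta_5^(k*m) for k = 0,...,4. Row orthogonality: sum_m chi_k(m) conj(chi_l(m)) = 5 * [k = l].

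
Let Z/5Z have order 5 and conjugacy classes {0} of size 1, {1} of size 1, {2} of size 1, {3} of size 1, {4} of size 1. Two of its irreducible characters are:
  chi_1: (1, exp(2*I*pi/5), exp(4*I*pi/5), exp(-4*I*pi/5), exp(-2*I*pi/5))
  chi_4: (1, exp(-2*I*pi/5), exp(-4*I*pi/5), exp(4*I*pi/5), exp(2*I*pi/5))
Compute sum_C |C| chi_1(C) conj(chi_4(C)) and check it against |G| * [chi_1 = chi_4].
Sum = 0; so <chi_1, chi_4> = 0 (distinct irreducibles are orthogonal).

Proof sketch: Compute term by term over conjugacy classes (|C| * chi_1(C) * conj(chi_4(C))):
  1*(1)*conj(1) + 1*(exp(2*I*pi/5))*conj(exp(-2*I*pi/5)) + 1*(exp(4*I*pi/5))*conj(exp(-4*I*pi/5)) + 1*(exp(-4*I*pi/5))*conj(exp(4*I*pi/5)) + 1*(exp(-2*I*pi/5))*conj(exp(2*I*pi/5))
  = (1) + (exp(4*I*pi/5)) + (exp(-2*I*pi/5)) + (exp(2*I*pi/5)) + (exp(-4*I*pi/5))
  = 0.
(Exp terms are combined using exp(i*s)*conj(exp(i*t)) = exp(i*(s-t)), and sums of them are collapsed using the identity that for every m > 1 the m distinct m-th roots of unity sum to 0, e.g. 1 + exp(2*I*pi/3) + exp(-2*I*pi/3) = 0.)
Dividing by |G| = 5 gives 0/5 = 0, matching the row-orthogonality relation <chi_1, chi_4> = [chi_1 = chi_4].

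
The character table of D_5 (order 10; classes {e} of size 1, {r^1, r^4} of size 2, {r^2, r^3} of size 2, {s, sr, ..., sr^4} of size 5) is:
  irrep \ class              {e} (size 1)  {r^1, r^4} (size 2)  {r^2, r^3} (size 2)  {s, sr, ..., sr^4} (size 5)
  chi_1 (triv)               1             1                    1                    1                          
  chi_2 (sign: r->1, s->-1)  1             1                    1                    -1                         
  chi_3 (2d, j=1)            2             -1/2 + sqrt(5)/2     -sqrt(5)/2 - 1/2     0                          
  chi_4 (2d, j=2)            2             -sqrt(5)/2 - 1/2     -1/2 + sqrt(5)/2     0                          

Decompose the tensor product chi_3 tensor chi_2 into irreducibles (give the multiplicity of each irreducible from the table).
chi_3 tensor chi_2 = chi_3 (all other irreducibles have multiplicity 0).

Proof sketch: The character of a tensor product is the pointwise product (chi_3 * chi_2)(C) = chi_3(C) * chi_2(C):
  {e}: (2)*(1), {r^1, r^4}: (-1/2 + sqrt(5)/2)*(1), {r^2, r^3}: (-sqrt(5)/2 - 1/2)*(1), {s, sr, ..., sr^4}: (0)*(-1)
so (chi_3 * chi_2) takes values
  {e} -> 2, {r^1, r^4} -> -1/2 + sqrt(5)/2, {r^2, r^3} -> -sqrt(5)/2 - 1/2, {s, sr, ..., sr^4} -> 0.
Now take the inner product of this character with each irreducible chi from the table, <chi_3*chi_2, chi> = (1/10) sum_C |C| (chi_3*chi_2)(C) conj(chi(C)):
  <chi_3*chi_2, chi_1> = (1/10)[1*(2)*conj(1) + 2*(-1/2 + sqrt(5)/2)*conj(1) + 2*(-sqrt(5)/2 - 1/2)*conj(1) + 5*(0)*conj(1)]
      = (1/10)[(2) + (-1 + sqrt(5)) + (-sqrt(5) - 1) + (0)] = 0/10 = 0
  <chi_3*chi_2, chi_2> = (1/10)[1*(2)*conj(1) + 2*(-1/2 + sqrt(5)/2)*conj(1) + 2*(-sqrt(5)/2 - 1/2)*conj(1) + 5*(0)*conj(-1)]
      = (1/10)[(2) + (-1 + sqrt(5)) + (-sqrt(5) - 1) + (0)] = 0/10 = 0
  <chi_3*chi_2, chi_3> = (1/10)[1*(2)*conj(2) + 2*(-1/2 + sqrt(5)/2)*conj(-1/2 + sqrt(5)/2) + 2*(-sqrt(5)/2 - 1/2)*conj(-sqrt(5)/2 - 1/2) + 5*(0)*conj(0)]
      = (1/10)[(4) + (3 - sqrt(5)) + (sqrt(5) + 3) + (0)] = 10/10 = 1
  <chi_3*chi_2, chi_4> = (1/10)[1*(2)*conj(2) + 2*(-1/2 + sqrt(5)/2)*conj(-sqrt(5)/2 - 1/2) + 2*(-sqrt(5)/2 - 1/2)*conj(-1/2 + sqrt(5)/2) + 5*(0)*conj(0)]
      = (1/10)[(4) + (-2) + (-2) + (0)] = 0/10 = 0
Hence the multiplicities are chi_3: 1. Dimension check: dim(chi_3)*dim(chi_2) = 2*1 = 2 and sum (mult * dim) = 1*2 = 2.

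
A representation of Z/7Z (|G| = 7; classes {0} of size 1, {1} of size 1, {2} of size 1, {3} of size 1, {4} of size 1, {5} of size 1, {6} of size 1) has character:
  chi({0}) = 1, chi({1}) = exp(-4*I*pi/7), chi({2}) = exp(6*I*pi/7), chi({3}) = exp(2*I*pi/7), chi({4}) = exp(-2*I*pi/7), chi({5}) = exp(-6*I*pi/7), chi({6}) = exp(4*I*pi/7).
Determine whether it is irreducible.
Irreducible: <chi, chi> = 1.

Why: <chi, chi> = (1/|G|) sum_C |C| * |chi(C)|^2 = (1/7)[1*|1|^2 + 1*|exp(-4*I*pi/7)|^2 + 1*|exp(6*I*pi/7)|^2 + 1*|exp(2*I*pi/7)|^2 + 1*|exp(-2*I*pi/7)|^2 + 1*|exp(-6*I*pi/7)|^2 + 1*|exp(4*I*pi/7)|^2]
  = (1/7)[(1) + (1) + (1) + (1) + (1) + (1) + (1)] = 7/7 = 1.
(Exp terms are combined using exp(i*s)*conj(exp(i*t)) = exp(i*(s-t)), and sums of them are collapsed using the identity that for every m > 1 the m distinct m-th roots of unity sum to 0, e.g. 1 + exp(2*I*pi/3) + exp(-2*I*pi/3) = 0.)
A character is irreducible iff <chi, chi> = 1, so this representation is irreducible.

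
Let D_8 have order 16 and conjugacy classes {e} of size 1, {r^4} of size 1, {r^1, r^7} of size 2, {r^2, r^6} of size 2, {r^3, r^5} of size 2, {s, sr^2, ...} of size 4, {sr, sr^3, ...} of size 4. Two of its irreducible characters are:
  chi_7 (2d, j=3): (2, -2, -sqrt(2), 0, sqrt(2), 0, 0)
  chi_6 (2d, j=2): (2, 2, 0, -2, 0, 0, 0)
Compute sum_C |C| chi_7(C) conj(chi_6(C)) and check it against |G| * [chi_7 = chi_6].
Sum = 0; so <chi_7, chi_6> = 0 (distinct irreducibles are orthogonal).

Solution. Compute term by term over conjugacy classes (|C| * chi_7(C) * conj(chi_6(C))):
  1*(2)*conj(2) + 1*(-2)*conj(2) + 2*(-sqrt(2))*conj(0) + 2*(0)*conj(-2) + 2*(sqrt(2))*conj(0) + 4*(0)*conj(0) + 4*(0)*conj(0)
  = (4) + (-4) + (0) + (0) + (0) + (0) + (0)
  = 0.
Dividing by |G| = 16 gives 0/16 = 0, matching the row-orthogonality relation <chi_7, chi_6> = [chi_7 = chi_6].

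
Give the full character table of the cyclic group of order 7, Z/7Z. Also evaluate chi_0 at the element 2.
Character table of Z/7Z (irreps indexed chi_0,...,chi_6 with chi_k(m) = zeta_7^(k*m), zeta_7 = exp(2*pi*i/7)):
  irrep \ class  {0} (size 1)  {1} (size 1)    {2} (size 1)    {3} (size 1)    {4} (size 1)    {5} (size 1)    {6} (size 1)  
  chi_0          1             1               1               1               1               1               1             
  chi_1          1             exp(2*I*pi/7)   exp(4*I*pi/7)   exp(6*I*pi/7)   exp(-6*I*pi/7)  exp(-4*I*pi/7)  exp(-2*I*pi/7)
  chi_2          1             exp(4*I*pi/7)   exp(-6*I*pi/7)  exp(-2*I*pi/7)  exp(2*I*pi/7)   exp(6*I*pi/7)   exp(-4*I*pi/7)
  chi_3          1             exp(6*I*pi/7)   exp(-2*I*pi/7)  exp(4*I*pi/7)   exp(-4*I*pi/7)  exp(2*I*pi/7)   exp(-6*I*pi/7)
  chi_4          1             exp(-6*I*pi/7)  exp(2*I*pi/7)   exp(-4*I*pi/7)  exp(4*I*pi/7)   exp(-2*I*pi/7)  exp(6*I*pi/7) 
  chi_5          1             exp(-4*I*pi/7)  exp(6*I*pi/7)   exp(2*I*pi/7)   exp(-2*I*pi/7)  exp(-6*I*pi/7)  exp(4*I*pi/7) 
  chi_6          1             exp(-2*I*pi/7)  exp(-4*I*pi/7)  exp(-6*I*pi/7)  exp(6*I*pi/7)   exp(4*I*pi/7)   exp(2*I*pi/7) 

Spot check: chi_0(2) = zeta_7^(0*2) = zeta_7^0 = 1.

Why: Z/7Z is abelian, so all 7 irreducible complex representations are 1-dimensional. They are given by chi_k(m) = zeta_7^(k*m) for k = 0,...,6. Row orthogonality: sum_m chi_k(m) conj(chi_l(m)) = 7 * [k = l].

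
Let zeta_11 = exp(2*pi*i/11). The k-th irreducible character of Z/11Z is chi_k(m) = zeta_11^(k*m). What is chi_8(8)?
chi_8(8) = zeta_11^64 = exp(-4*I*pi/11)

Working: chi_8(8) = zeta_11^(8*8) = zeta_11^64. Since zeta_11^11 = 1, this equals zeta_11^9 = exp(2*pi*i*9/11) = exp(-4*I*pi/11).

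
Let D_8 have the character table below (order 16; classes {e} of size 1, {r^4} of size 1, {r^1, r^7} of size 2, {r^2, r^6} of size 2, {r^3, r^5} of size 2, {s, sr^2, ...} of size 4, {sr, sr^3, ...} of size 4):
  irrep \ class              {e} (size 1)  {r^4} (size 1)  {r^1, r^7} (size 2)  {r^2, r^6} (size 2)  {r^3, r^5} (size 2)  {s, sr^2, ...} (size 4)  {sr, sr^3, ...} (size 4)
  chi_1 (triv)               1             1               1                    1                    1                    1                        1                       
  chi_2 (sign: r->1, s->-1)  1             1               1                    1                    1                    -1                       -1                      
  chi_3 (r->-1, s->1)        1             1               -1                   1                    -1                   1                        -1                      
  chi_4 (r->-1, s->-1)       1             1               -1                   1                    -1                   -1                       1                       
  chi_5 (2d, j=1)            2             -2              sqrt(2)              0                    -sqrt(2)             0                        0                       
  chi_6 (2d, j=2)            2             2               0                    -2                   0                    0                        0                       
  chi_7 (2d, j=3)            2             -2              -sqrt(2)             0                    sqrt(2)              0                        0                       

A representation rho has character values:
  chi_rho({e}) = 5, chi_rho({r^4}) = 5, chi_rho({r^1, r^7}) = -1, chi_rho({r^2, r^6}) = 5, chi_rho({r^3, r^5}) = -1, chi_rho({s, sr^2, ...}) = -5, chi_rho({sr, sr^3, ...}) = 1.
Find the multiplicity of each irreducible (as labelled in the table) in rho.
Multiplicities: chi_1: 0, chi_2: 2, chi_3: 0, chi_4: 3, chi_5: 0, chi_6: 0, chi_7: 0.

Why: Use <chi_rho, chi> = (1/|G|) sum_C |C| * chi_rho(C) * conj(chi(C)) with |G| = 16 for each irreducible chi in the table:
  <chi_rho, chi_1> = (1/16)[1*(5)*conj(1) + 1*(5)*conj(1) + 2*(-1)*conj(1) + 2*(5)*conj(1) + 2*(-1)*conj(1) + 4*(-5)*conj(1) + 4*(1)*conj(1)]
      = (1/16)[(5) + (5) + (-2) + (10) + (-2) + (-20) + (4)] = 0/16 = 0
  <chi_rho, chi_2> = (1/16)[1*(5)*conj(1) + 1*(5)*conj(1) + 2*(-1)*conj(1) + 2*(5)*conj(1) + 2*(-1)*conj(1) + 4*(-5)*conj(-1) + 4*(1)*conj(-1)]
      = (1/16)[(5) + (5) + (-2) + (10) + (-2) + (20) + (-4)] = 32/16 = 2
  <chi_rho, chi_3> = (1/16)[1*(5)*conj(1) + 1*(5)*conj(1) + 2*(-1)*conj(-1) + 2*(5)*conj(1) + 2*(-1)*conj(-1) + 4*(-5)*conj(1) + 4*(1)*conj(-1)]
      = (1/16)[(5) + (5) + (2) + (10) + (2) + (-20) + (-4)] = 0/16 = 0
  <chi_rho, chi_4> = (1/16)[1*(5)*conj(1) + 1*(5)*conj(1) + 2*(-1)*conj(-1) + 2*(5)*conj(1) + 2*(-1)*conj(-1) + 4*(-5)*conj(-1) + 4*(1)*conj(1)]
      = (1/16)[(5) + (5) + (2) + (10) + (2) + (20) + (4)] = 48/16 = 3
  <chi_rho, chi_5> = (1/16)[1*(5)*conj(2) + 1*(5)*conj(-2) + 2*(-1)*conj(sqrt(2)) + 2*(5)*conj(0) + 2*(-1)*conj(-sqrt(2)) + 4*(-5)*conj(0) + 4*(1)*conj(0)]
      = (1/16)[(10) + (-10) + (-2*sqrt(2)) + (0) + (2*sqrt(2)) + (0) + (0)] = 0/16 = 0
  <chi_rho, chi_6> = (1/16)[1*(5)*conj(2) + 1*(5)*conj(2) + 2*(-1)*conj(0) + 2*(5)*conj(-2) + 2*(-1)*conj(0) + 4*(-5)*conj(0) + 4*(1)*conj(0)]
      = (1/16)[(10) + (10) + (0) + (-20) + (0) + (0) + (0)] = 0/16 = 0
  <chi_rho, chi_7> = (1/16)[1*(5)*conj(2) + 1*(5)*conj(-2) + 2*(-1)*conj(-sqrt(2)) + 2*(5)*conj(0) + 2*(-1)*conj(sqrt(2)) + 4*(-5)*conj(0) + 4*(1)*conj(0)]
      = (1/16)[(10) + (-10) + (2*sqrt(2)) + (0) + (-2*sqrt(2)) + (0) + (0)] = 0/16 = 0
Dimension check: dim(rho) = sum (mult * dim) = 0*1 + 2*1 + 0*1 + 3*1 + 0*2 + 0*2 + 0*2 = 5 = chi_rho(e) = 5.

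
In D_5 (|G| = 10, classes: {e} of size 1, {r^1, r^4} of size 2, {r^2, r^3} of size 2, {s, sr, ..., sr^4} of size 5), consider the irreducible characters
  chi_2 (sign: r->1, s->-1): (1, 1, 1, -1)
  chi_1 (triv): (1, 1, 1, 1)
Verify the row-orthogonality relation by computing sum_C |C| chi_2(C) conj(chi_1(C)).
Sum = 0; so <chi_2, chi_1> = 0 (distinct irreducibles are orthogonal).

Why: Compute term by term over conjugacy classes (|C| * chi_2(C) * conj(chi_1(C))):
  1*(1)*conj(1) + 2*(1)*conj(1) + 2*(1)*conj(1) + 5*(-1)*conj(1)
  = (1) + (2) + (2) + (-5)
  = 0.
Dividing by |G| = 10 gives 0/10 = 0, matching the row-orthogonality relation <chi_2, chi_1> = [chi_2 = chi_1].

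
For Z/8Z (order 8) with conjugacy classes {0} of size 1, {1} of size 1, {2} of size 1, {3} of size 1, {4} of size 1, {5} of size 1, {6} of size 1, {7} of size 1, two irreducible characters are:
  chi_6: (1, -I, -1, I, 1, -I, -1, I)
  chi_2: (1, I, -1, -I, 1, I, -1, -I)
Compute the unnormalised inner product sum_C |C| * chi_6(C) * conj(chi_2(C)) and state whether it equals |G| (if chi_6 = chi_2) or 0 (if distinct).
Sum = 0; so <chi_6, chi_2> = 0 (distinct irreducibles are orthogonal).

Working: Compute term by term over conjugacy classes (|C| * chi_6(C) * conj(chi_2(C))):
  1*(1)*conj(1) + 1*(-I)*conj(I) + 1*(-1)*conj(-1) + 1*(I)*conj(-I) + 1*(1)*conj(1) + 1*(-I)*conj(I) + 1*(-1)*conj(-1) + 1*(I)*conj(-I)
  = (1) + (-1) + (1) + (-1) + (1) + (-1) + (1) + (-1)
  = 0.
(Exp terms are combined using exp(i*s)*conj(exp(i*t)) = exp(i*(s-t)), and sums of them are collapsed using the identity that for every m > 1 the m distinct m-th roots of unity sum to 0, e.g. 1 + exp(2*I*pi/3) + exp(-2*I*pi/3) = 0.)
Dividing by |G| = 8 gives 0/8 = 0, matching the row-orthogonality relation <chi_6, chi_2> = [chi_6 = chi_2].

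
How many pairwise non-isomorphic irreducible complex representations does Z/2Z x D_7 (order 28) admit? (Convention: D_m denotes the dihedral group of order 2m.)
10

Proof sketch: The number of irreducible complex representations of a finite group equals its number of conjugacy classes. For a direct product, #classes(G x H) = #classes(G) * #classes(H). Z/2Z has 2 classes (abelian), D_7 has 5 classes, so 2 * 5 = 10, so Z/2Z x D_7 (order 28) has exactly 10 irreducible complex representations.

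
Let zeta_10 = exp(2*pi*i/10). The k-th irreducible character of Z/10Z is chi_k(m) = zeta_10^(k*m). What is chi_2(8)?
chi_2(8) = zeta_10^16 = exp(-4*I*pi/5)

Explanation: chi_2(8) = zeta_10^(2*8) = zeta_10^16. Since zeta_10^10 = 1, this equals zeta_10^6 = exp(2*pi*i*6/10) = exp(-4*I*pi/5).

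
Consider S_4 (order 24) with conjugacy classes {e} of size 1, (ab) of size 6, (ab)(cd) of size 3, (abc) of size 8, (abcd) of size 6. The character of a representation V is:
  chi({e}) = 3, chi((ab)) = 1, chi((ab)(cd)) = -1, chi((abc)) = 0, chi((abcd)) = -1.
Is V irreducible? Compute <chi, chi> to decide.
Irreducible: <chi, chi> = 1.

Working: <chi, chi> = (1/|G|) sum_C |C| * |chi(C)|^2 = (1/24)[1*|3|^2 + 6*|1|^2 + 3*|-1|^2 + 8*|0|^2 + 6*|-1|^2]
  = (1/24)[(9) + (6) + (3) + (0) + (6)] = 24/24 = 1.
A character is irreducible iff <chi, chi> = 1, so this representation is irreducible.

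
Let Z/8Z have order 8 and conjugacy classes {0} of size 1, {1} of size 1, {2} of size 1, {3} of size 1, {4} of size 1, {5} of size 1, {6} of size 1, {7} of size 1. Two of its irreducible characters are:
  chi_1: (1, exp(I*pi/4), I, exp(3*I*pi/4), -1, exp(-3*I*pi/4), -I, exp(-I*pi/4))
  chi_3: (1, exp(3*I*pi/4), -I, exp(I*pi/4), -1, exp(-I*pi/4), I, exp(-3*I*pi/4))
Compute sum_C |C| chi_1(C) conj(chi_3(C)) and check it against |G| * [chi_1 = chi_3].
Sum = 0; so <chi_1, chi_3> = 0 (distinct irreducibles are orthogonal).

Details: Compute term by term over conjugacy classes (|C| * chi_1(C) * conj(chi_3(C))):
  1*(1)*conj(1) + 1*(exp(I*pi/4))*conj(exp(3*I*pi/4)) + 1*(I)*conj(-I) + 1*(exp(3*I*pi/4))*conj(exp(I*pi/4)) + 1*(-1)*conj(-1) + 1*(exp(-3*I*pi/4))*conj(exp(-I*pi/4)) + 1*(-I)*conj(I) + 1*(exp(-I*pi/4))*conj(exp(-3*I*pi/4))
  = (1) + (-I) + (-1) + (I) + (1) + (-I) + (-1) + (I)
  = 0.
(Exp terms are combined using exp(i*s)*conj(exp(i*t)) = exp(i*(s-t)), and sums of them are collapsed using the identity that for every m > 1 the m distinct m-th roots of unity sum to 0, e.g. 1 + exp(2*I*pi/3) + exp(-2*I*pi/3) = 0.)
Dividing by |G| = 8 gives 0/8 = 0, matching the row-orthogonality relation <chi_1, chi_3> = [chi_1 = chi_3].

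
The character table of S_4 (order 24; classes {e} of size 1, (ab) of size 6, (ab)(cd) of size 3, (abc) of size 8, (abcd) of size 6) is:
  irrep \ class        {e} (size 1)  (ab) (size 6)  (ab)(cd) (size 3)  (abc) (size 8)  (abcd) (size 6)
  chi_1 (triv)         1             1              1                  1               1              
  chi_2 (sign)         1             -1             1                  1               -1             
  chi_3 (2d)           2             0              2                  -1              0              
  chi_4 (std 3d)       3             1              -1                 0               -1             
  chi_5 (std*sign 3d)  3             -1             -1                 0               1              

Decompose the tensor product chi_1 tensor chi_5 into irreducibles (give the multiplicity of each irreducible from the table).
chi_1 tensor chi_5 = chi_5 (all other irreducibles have multiplicity 0).

Why: The character of a tensor product is the pointwise product (chi_1 * chi_5)(C) = chi_1(C) * chi_5(C):
  {e}: (1)*(3), (ab): (1)*(-1), (ab)(cd): (1)*(-1), (abc): (1)*(0), (abcd): (1)*(1)
so (chi_1 * chi_5) takes values
  {e} -> 3, (ab) -> -1, (ab)(cd) -> -1, (abc) -> 0, (abcd) -> 1.
Now take the inner product of this character with each irreducible chi from the table, <chi_1*chi_5, chi> = (1/24) sum_C |C| (chi_1*chi_5)(C) conj(chi(C)):
  <chi_1*chi_5, chi_1> = (1/24)[1*(3)*conj(1) + 6*(-1)*conj(1) + 3*(-1)*conj(1) + 8*(0)*conj(1) + 6*(1)*conj(1)]
      = (1/24)[(3) + (-6) + (-3) + (0) + (6)] = 0/24 = 0
  <chi_1*chi_5, chi_2> = (1/24)[1*(3)*conj(1) + 6*(-1)*conj(-1) + 3*(-1)*conj(1) + 8*(0)*conj(1) + 6*(1)*conj(-1)]
      = (1/24)[(3) + (6) + (-3) + (0) + (-6)] = 0/24 = 0
  <chi_1*chi_5, chi_3> = (1/24)[1*(3)*conj(2) + 6*(-1)*conj(0) + 3*(-1)*conj(2) + 8*(0)*conj(-1) + 6*(1)*conj(0)]
      = (1/24)[(6) + (0) + (-6) + (0) + (0)] = 0/24 = 0
  <chi_1*chi_5, chi_4> = (1/24)[1*(3)*conj(3) + 6*(-1)*conj(1) + 3*(-1)*conj(-1) + 8*(0)*conj(0) + 6*(1)*conj(-1)]
      = (1/24)[(9) + (-6) + (3) + (0) + (-6)] = 0/24 = 0
  <chi_1*chi_5, chi_5> = (1/24)[1*(3)*conj(3) + 6*(-1)*conj(-1) + 3*(-1)*conj(-1) + 8*(0)*conj(0) + 6*(1)*conj(1)]
      = (1/24)[(9) + (6) + (3) + (0) + (6)] = 24/24 = 1
Hence the multiplicities are chi_5: 1. Dimension check: dim(chi_1)*dim(chi_5) = 1*3 = 3 and sum (mult * dim) = 1*3 = 3.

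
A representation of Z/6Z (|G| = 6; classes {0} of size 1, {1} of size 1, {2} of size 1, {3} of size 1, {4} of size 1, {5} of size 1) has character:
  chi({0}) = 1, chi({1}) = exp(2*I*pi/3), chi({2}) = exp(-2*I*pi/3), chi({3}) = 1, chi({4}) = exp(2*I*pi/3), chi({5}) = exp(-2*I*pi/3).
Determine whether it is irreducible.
Irreducible: <chi, chi> = 1.

Proof sketch: <chi, chi> = (1/|G|) sum_C |C| * |chi(C)|^2 = (1/6)[1*|1|^2 + 1*|exp(2*I*pi/3)|^2 + 1*|exp(-2*I*pi/3)|^2 + 1*|1|^2 + 1*|exp(2*I*pi/3)|^2 + 1*|exp(-2*I*pi/3)|^2]
  = (1/6)[(1) + (1) + (1) + (1) + (1) + (1)] = 6/6 = 1.
(Exp terms are combined using exp(i*s)*conj(exp(i*t)) = exp(i*(s-t)), and sums of them are collapsed using the identity that for every m > 1 the m distinct m-th roots of unity sum to 0, e.g. 1 + exp(2*I*pi/3) + exp(-2*I*pi/3) = 0.)
A character is irreducible iff <chi, chi> = 1, so this representation is irreducible.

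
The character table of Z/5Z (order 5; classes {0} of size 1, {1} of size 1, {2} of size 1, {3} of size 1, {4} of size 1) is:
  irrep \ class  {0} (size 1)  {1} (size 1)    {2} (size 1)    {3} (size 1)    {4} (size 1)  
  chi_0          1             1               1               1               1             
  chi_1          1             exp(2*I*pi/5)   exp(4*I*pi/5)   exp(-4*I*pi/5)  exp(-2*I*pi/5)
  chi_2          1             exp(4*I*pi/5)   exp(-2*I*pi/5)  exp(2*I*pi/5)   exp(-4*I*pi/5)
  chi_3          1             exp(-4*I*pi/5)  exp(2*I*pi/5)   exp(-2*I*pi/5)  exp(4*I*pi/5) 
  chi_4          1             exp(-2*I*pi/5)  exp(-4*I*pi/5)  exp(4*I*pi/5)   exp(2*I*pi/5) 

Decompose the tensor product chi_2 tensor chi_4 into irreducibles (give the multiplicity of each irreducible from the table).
chi_2 tensor chi_4 = chi_1 (all other irreducibles have multiplicity 0).

Why: The character of a tensor product is the pointwise product (chi_2 * chi_4)(C) = chi_2(C) * chi_4(C):
  {0}: (1)*(1), {1}: (exp(4*I*pi/5))*(exp(-2*I*pi/5)), {2}: (exp(-2*I*pi/5))*(exp(-4*I*pi/5)), {3}: (exp(2*I*pi/5))*(exp(4*I*pi/5)), {4}: (exp(-4*I*pi/5))*(exp(2*I*pi/5))
so (chi_2 * chi_4) takes values
  {0} -> 1, {1} -> exp(2*I*pi/5), {2} -> exp(4*I*pi/5), {3} -> exp(-4*I*pi/5), {4} -> exp(-2*I*pi/5).
Now take the inner product of this character with each irreducible chi from the table, <chi_2*chi_4, chi> = (1/5) sum_C |C| (chi_2*chi_4)(C) conj(chi(C)):
  <chi_2*chi_4, chi_0> = (1/5)[1*(1)*conj(1) + 1*(exp(2*I*pi/5))*conj(1) + 1*(exp(4*I*pi/5))*conj(1) + 1*(exp(-4*I*pi/5))*conj(1) + 1*(exp(-2*I*pi/5))*conj(1)]
      = (1/5)[(1) + (exp(2*I*pi/5)) + (exp(4*I*pi/5)) + (exp(-4*I*pi/5)) + (exp(-2*I*pi/5))] = 0/5 = 0
  <chi_2*chi_4, chi_1> = (1/5)[1*(1)*conj(1) + 1*(exp(2*I*pi/5))*conj(exp(2*I*pi/5)) + 1*(exp(4*I*pi/5))*conj(exp(4*I*pi/5)) + 1*(exp(-4*I*pi/5))*conj(exp(-4*I*pi/5)) + 1*(exp(-2*I*pi/5))*conj(exp(-2*I*pi/5))]
      = (1/5)[(1) + (1) + (1) + (1) + (1)] = 5/5 = 1
  <chi_2*chi_4, chi_2> = (1/5)[1*(1)*conj(1) + 1*(exp(2*I*pi/5))*conj(exp(4*I*pi/5)) + 1*(exp(4*I*pi/5))*conj(exp(-2*I*pi/5)) + 1*(exp(-4*I*pi/5))*conj(exp(2*I*pi/5)) + 1*(exp(-2*I*pi/5))*conj(exp(-4*I*pi/5))]
      = (1/5)[(1) + (exp(-2*I*pi/5)) + (exp(-4*I*pi/5)) + (exp(4*I*pi/5)) + (exp(2*I*pi/5))] = 0/5 = 0
  <chi_2*chi_4, chi_3> = (1/5)[1*(1)*conj(1) + 1*(exp(2*I*pi/5))*conj(exp(-4*I*pi/5)) + 1*(exp(4*I*pi/5))*conj(exp(2*I*pi/5)) + 1*(exp(-4*I*pi/5))*conj(exp(-2*I*pi/5)) + 1*(exp(-2*I*pi/5))*conj(exp(4*I*pi/5))]
      = (1/5)[(1) + (exp(-4*I*pi/5)) + (exp(2*I*pi/5)) + (exp(-2*I*pi/5)) + (exp(4*I*pi/5))] = 0/5 = 0
  <chi_2*chi_4, chi_4> = (1/5)[1*(1)*conj(1) + 1*(exp(2*I*pi/5))*conj(exp(-2*I*pi/5)) + 1*(exp(4*I*pi/5))*conj(exp(-4*I*pi/5)) + 1*(exp(-4*I*pi/5))*conj(exp(4*I*pi/5)) + 1*(exp(-2*I*pi/5))*conj(exp(2*I*pi/5))]
      = (1/5)[(1) + (exp(4*I*pi/5)) + (exp(-2*I*pi/5)) + (exp(2*I*pi/5)) + (exp(-4*I*pi/5))] = 0/5 = 0
(Exp terms are combined using exp(i*s)*conj(exp(i*t)) = exp(i*(s-t)), and sums of them are collapsed using the identity that for every m > 1 the m distinct m-th roots of unity sum to 0, e.g. 1 + exp(2*I*pi/3) + exp(-2*I*pi/3) = 0.)
Hence the multiplicities are chi_1: 1. Dimension check: dim(chi_2)*dim(chi_4) = 1*1 = 1 and sum (mult * dim) = 1*1 = 1.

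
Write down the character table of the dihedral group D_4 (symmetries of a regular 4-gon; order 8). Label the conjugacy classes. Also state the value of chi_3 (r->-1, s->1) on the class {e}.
Conjugacy classes: {e} of size 1, {r^2} of size 1, {r^1, r^3} of size 2, {s, sr^2, ...} of size 2, {sr, sr^3, ...} of size 2.
Character table:
  irrep \ class              {e} (size 1)  {r^2} (size 1)  {r^1, r^3} (size 2)  {s, sr^2, ...} (size 2)  {sr, sr^3, ...} (size 2)
  chi_1 (triv)               1             1               1                    1                        1                       
  chi_2 (sign: r->1, s->-1)  1             1               1                    -1                       -1                      
  chi_3 (r->-1, s->1)        1             1               -1                   1                        -1                      
  chi_4 (r->-1, s->-1)       1             1               -1                   -1                       1                       
  chi_5 (2d, j=1)            2             -2              0                    0                        0                       

Spot check: chi_3 (r->-1, s->1) on {e} = 1.

Working: D_4 has order 2*4 = 8 with 5 conjugacy classes, hence 5 irreducibles. Sum of squared dims 1 + 1 + 1 + 1 + 4 = 8 = |G|. Linear characters come from the abelianisation; the 2-dimensional irreps have character r^k -> 2*cos(2*pi*j*k/4), reflections -> 0.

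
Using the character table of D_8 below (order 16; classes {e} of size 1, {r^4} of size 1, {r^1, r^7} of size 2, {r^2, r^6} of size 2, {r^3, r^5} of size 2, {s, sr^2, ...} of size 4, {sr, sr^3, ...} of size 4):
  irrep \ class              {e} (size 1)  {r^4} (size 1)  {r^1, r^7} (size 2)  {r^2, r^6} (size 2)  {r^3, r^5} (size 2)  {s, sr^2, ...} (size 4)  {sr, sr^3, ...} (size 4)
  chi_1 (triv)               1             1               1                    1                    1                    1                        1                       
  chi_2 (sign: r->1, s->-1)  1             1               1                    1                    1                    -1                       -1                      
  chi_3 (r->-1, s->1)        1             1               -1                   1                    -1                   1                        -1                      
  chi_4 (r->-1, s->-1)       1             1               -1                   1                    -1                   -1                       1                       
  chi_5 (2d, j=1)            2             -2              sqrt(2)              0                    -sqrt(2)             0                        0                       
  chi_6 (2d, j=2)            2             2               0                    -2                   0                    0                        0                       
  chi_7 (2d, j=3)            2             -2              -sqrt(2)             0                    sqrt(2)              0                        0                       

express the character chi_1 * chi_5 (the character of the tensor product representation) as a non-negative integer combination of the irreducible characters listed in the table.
chi_1 tensor chi_5 = chi_5 (all other irreducibles have multiplicity 0).

Details: The character of a tensor product is the pointwise product (chi_1 * chi_5)(C) = chi_1(C) * chi_5(C):
  {e}: (1)*(2), {r^4}: (1)*(-2), {r^1, r^7}: (1)*(sqrt(2)), {r^2, r^6}: (1)*(0), {r^3, r^5}: (1)*(-sqrt(2)), {s, sr^2, ...}: (1)*(0), {sr, sr^3, ...}: (1)*(0)
so (chi_1 * chi_5) takes values
  {e} -> 2, {r^4} -> -2, {r^1, r^7} -> sqrt(2), {r^2, r^6} -> 0, {r^3, r^5} -> -sqrt(2), {s, sr^2, ...} -> 0, {sr, sr^3, ...} -> 0.
Now take the inner product of this character with each irreducible chi from the table, <chi_1*chi_5, chi> = (1/16) sum_C |C| (chi_1*chi_5)(C) conj(chi(C)):
  <chi_1*chi_5, chi_1> = (1/16)[1*(2)*conj(1) + 1*(-2)*conj(1) + 2*(sqrt(2))*conj(1) + 2*(0)*conj(1) + 2*(-sqrt(2))*conj(1) + 4*(0)*conj(1) + 4*(0)*conj(1)]
      = (1/16)[(2) + (-2) + (2*sqrt(2)) + (0) + (-2*sqrt(2)) + (0) + (0)] = 0/16 = 0
  <chi_1*chi_5, chi_2> = (1/16)[1*(2)*conj(1) + 1*(-2)*conj(1) + 2*(sqrt(2))*conj(1) + 2*(0)*conj(1) + 2*(-sqrt(2))*conj(1) + 4*(0)*conj(-1) + 4*(0)*conj(-1)]
      = (1/16)[(2) + (-2) + (2*sqrt(2)) + (0) + (-2*sqrt(2)) + (0) + (0)] = 0/16 = 0
  <chi_1*chi_5, chi_3> = (1/16)[1*(2)*conj(1) + 1*(-2)*conj(1) + 2*(sqrt(2))*conj(-1) + 2*(0)*conj(1) + 2*(-sqrt(2))*conj(-1) + 4*(0)*conj(1) + 4*(0)*conj(-1)]
      = (1/16)[(2) + (-2) + (-2*sqrt(2)) + (0) + (2*sqrt(2)) + (0) + (0)] = 0/16 = 0
  <chi_1*chi_5, chi_4> = (1/16)[1*(2)*conj(1) + 1*(-2)*conj(1) + 2*(sqrt(2))*conj(-1) + 2*(0)*conj(1) + 2*(-sqrt(2))*conj(-1) + 4*(0)*conj(-1) + 4*(0)*conj(1)]
      = (1/16)[(2) + (-2) + (-2*sqrt(2)) + (0) + (2*sqrt(2)) + (0) + (0)] = 0/16 = 0
  <chi_1*chi_5, chi_5> = (1/16)[1*(2)*conj(2) + 1*(-2)*conj(-2) + 2*(sqrt(2))*conj(sqrt(2)) + 2*(0)*conj(0) + 2*(-sqrt(2))*conj(-sqrt(2)) + 4*(0)*conj(0) + 4*(0)*conj(0)]
      = (1/16)[(4) + (4) + (4) + (0) + (4) + (0) + (0)] = 16/16 = 1
  <chi_1*chi_5, chi_6> = (1/16)[1*(2)*conj(2) + 1*(-2)*conj(2) + 2*(sqrt(2))*conj(0) + 2*(0)*conj(-2) + 2*(-sqrt(2))*conj(0) + 4*(0)*conj(0) + 4*(0)*conj(0)]
      = (1/16)[(4) + (-4) + (0) + (0) + (0) + (0) + (0)] = 0/16 = 0
  <chi_1*chi_5, chi_7> = (1/16)[1*(2)*conj(2) + 1*(-2)*conj(-2) + 2*(sqrt(2))*conj(-sqrt(2)) + 2*(0)*conj(0) + 2*(-sqrt(2))*conj(sqrt(2)) + 4*(0)*conj(0) + 4*(0)*conj(0)]
      = (1/16)[(4) + (4) + (-4) + (0) + (-4) + (0) + (0)] = 0/16 = 0
Hence the multiplicities are chi_5: 1. Dimension check: dim(chi_1)*dim(chi_5) = 1*2 = 2 and sum (mult * dim) = 1*2 = 2.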